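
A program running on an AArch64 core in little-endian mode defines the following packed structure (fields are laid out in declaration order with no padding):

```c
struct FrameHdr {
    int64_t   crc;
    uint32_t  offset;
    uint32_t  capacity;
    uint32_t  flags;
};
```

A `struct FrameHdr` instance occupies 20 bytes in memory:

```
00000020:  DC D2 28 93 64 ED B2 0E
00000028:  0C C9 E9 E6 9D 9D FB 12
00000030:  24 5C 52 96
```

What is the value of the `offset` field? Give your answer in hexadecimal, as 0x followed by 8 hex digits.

0xE6E9C90C

`offset` follows `crc` (8 bytes), so it starts at byte offset 8 and occupies 4 bytes.
Bytes at offsets 8..11: 0C C9 E9 E6.
In little-endian order the low byte comes first in memory.
Reassemble most-significant byte first: E6 E9 C9 0C → 0xE6E9C90C.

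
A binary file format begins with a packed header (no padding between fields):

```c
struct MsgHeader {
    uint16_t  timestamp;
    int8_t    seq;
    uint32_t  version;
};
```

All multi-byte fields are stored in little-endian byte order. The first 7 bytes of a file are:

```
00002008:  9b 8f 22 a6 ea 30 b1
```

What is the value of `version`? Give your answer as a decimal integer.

`version` follows `timestamp` (2 B), `seq` (1 B), so it starts at offset 2 + 1 = 3 and occupies 4 bytes.
Bytes at offsets 3..6: A6 EA 30 B1.
Little-endian: lowest address holds the least-significant byte.
Reassemble most-significant byte first: B1 30 EA A6 → 0xB130EAA6.
0xB130EAA6 = 2972773030.

2972773030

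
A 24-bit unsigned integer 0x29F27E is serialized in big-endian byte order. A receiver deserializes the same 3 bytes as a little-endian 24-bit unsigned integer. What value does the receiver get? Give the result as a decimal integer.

8319529

Stored big-endian, the bytes at ascending addresses are 29 F2 7E.
Read back as little-endian, the first byte is least significant, giving 0x7EF229.
0x7EF229 = 8319529.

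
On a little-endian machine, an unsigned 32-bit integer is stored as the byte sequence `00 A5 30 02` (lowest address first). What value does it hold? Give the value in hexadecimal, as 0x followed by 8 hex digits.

Little-endian: lowest address holds the least-significant byte.
Reassemble most-significant byte first: 02 30 A5 00 → 0x0230A500.

0x0230A500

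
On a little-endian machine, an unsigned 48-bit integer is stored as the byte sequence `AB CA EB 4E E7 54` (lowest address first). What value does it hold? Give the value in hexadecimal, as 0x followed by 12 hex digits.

In little-endian order the low byte comes first in memory.
Reassemble most-significant byte first: 54 E7 4E EB CA AB → 0x54E74EEBCAAB.

0x54E74EEBCAAB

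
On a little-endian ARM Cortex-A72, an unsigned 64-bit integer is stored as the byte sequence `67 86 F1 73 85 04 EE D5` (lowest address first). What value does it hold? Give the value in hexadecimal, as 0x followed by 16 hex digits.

0xD5EE048573F18667

In little-endian order the low byte comes first in memory.
Reassemble most-significant byte first: D5 EE 04 85 73 F1 86 67 → 0xD5EE048573F18667.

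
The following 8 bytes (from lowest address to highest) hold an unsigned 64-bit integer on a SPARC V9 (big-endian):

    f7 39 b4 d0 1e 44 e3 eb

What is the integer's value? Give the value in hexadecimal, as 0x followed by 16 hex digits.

0xF739B4D01E44E3EB

Big-endian stores the most-significant byte at the lowest address.
The bytes are already most-significant first: 0xF739B4D01E44E3EB.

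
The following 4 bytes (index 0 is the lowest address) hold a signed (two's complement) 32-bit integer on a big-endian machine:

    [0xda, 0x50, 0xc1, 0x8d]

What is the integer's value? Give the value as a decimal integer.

-632241779

In big-endian order the high byte comes first in memory.
The bytes are already most-significant first: 0xDA50C18D.
Top bit is set, so as a signed 32-bit value this is 0xDA50C18D − 2^32 = -632241779.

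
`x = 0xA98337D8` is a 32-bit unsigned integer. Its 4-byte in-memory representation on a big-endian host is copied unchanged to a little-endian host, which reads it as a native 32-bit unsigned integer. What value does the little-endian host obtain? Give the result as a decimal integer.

Stored big-endian, the bytes at ascending addresses are A9 83 37 D8.
Read back as little-endian, the first byte is least significant, giving 0xD83783A9.
0xD83783A9 = 3627516841.

3627516841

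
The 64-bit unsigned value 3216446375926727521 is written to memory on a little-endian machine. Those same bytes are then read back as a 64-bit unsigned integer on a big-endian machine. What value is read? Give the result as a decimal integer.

7026518104576140076

3216446375926727521 in 64-bit hexadecimal is 0x2CA31CEFFC348361.
Stored little-endian, the bytes at ascending addresses are 61 83 34 FC EF 1C A3 2C.
Read back as big-endian, the last byte is least significant, giving 0x618334FCEF1CA32C.
0x618334FCEF1CA32C = 7026518104576140076.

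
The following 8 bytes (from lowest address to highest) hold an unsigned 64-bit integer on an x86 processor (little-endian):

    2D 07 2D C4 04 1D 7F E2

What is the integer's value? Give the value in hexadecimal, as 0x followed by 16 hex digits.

0xE27F1D04C42D072D

Little-endian stores the least-significant byte at the lowest address.
Reassemble most-significant byte first: E2 7F 1D 04 C4 2D 07 2D → 0xE27F1D04C42D072D.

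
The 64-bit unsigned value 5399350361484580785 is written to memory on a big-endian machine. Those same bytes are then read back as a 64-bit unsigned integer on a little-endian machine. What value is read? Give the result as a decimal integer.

5399350361484580785 in 64-bit hexadecimal is 0x4AEE588BFA2A57B1.
Stored big-endian, the bytes at ascending addresses are 4A EE 58 8B FA 2A 57 B1.
Read back as little-endian, the first byte is least significant, giving 0xB1572AFA8B58EE4A.
0xB1572AFA8B58EE4A = 12778729723255123530.

12778729723255123530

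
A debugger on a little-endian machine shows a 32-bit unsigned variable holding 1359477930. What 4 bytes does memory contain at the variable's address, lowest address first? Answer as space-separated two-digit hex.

AA FC 07 51

1359477930 in hexadecimal, padded to 32 bits, is 0x5107FCAA.
Split into bytes (most-significant first): 51 07 FC AA.
Little-endian: lowest address holds the least-significant byte.
So at ascending addresses the bytes are AA FC 07 51.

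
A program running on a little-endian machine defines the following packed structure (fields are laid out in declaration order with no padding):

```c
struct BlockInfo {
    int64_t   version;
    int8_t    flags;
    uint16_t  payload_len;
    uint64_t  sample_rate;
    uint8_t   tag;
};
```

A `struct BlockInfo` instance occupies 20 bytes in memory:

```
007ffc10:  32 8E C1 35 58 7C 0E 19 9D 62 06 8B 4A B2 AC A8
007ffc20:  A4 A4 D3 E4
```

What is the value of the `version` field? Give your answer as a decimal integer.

`version` is the first field, at byte offset 0, occupying 8 bytes.
Bytes at offsets 0..7: 32 8E C1 35 58 7C 0E 19.
In little-endian order the low byte comes first in memory.
Reassemble most-significant byte first: 19 0E 7C 58 35 C1 8E 32 → 0x190E7C5835C18E32.
0x190E7C5835C18E32 = 1805517218922991154.

1805517218922991154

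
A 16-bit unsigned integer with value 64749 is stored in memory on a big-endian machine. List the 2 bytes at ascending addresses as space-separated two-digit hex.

64749 in hexadecimal, padded to 16 bits, is 0xFCED.
Split into bytes (most-significant first): FC ED.
Big-endian: lowest address holds the most-significant byte.
So the memory order matches the most-significant-first order: FC ED.

FC ED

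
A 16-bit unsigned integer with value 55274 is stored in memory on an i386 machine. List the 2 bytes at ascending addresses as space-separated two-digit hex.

55274 in hexadecimal, padded to 16 bits, is 0xD7EA.
Split into bytes (most-significant first): D7 EA.
Little-endian stores the least-significant byte at the lowest address.
So at ascending addresses the bytes are EA D7.

EA D7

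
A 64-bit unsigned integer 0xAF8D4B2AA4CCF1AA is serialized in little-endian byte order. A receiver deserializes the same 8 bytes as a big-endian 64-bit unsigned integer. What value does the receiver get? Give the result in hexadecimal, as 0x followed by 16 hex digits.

Stored little-endian, the bytes at ascending addresses are AA F1 CC A4 2A 4B 8D AF.
Read back as big-endian, the last byte is least significant, giving 0xAAF1CCA42A4B8DAF.

0xAAF1CCA42A4B8DAF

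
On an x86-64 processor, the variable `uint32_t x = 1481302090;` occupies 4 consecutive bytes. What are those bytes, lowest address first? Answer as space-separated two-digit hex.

1481302090 in hexadecimal, padded to 32 bits, is 0x584AE04A.
Split into bytes (most-significant first): 58 4A E0 4A.
In little-endian order the low byte comes first in memory.
So at ascending addresses the bytes are 4A E0 4A 58.

4A E0 4A 58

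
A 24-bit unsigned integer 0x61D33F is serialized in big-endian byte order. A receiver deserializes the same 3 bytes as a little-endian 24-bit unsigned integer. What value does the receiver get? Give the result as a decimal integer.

4182881

Stored big-endian, the bytes at ascending addresses are 61 D3 3F.
Read back as little-endian, the first byte is least significant, giving 0x3FD361.
0x3FD361 = 4182881.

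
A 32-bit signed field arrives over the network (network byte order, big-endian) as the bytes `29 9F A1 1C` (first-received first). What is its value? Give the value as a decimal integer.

In big-endian order the high byte comes first in memory.
The bytes are already most-significant first: 0x299FA11C.
0x299FA11C = 698327324.

698327324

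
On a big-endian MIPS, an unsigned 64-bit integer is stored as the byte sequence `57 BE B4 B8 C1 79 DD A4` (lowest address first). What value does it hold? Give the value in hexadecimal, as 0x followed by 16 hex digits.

Big-endian stores the most-significant byte at the lowest address.
The bytes are already most-significant first: 0x57BEB4B8C179DDA4.

0x57BEB4B8C179DDA4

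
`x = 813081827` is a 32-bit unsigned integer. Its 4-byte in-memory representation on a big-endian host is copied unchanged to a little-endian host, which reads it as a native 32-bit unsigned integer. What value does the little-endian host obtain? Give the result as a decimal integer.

3819206192

813081827 in 32-bit hexadecimal is 0x3076A4E3.
Stored big-endian, the bytes at ascending addresses are 30 76 A4 E3.
Read back as little-endian, the first byte is least significant, giving 0xE3A47630.
0xE3A47630 = 3819206192.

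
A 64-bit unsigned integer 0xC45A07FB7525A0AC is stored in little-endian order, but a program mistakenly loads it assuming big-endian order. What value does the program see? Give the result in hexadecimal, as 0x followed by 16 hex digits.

0xACA02575FB075AC4

Stored little-endian, the bytes at ascending addresses are AC A0 25 75 FB 07 5A C4.
Read back as big-endian, the last byte is least significant, giving 0xACA02575FB075AC4.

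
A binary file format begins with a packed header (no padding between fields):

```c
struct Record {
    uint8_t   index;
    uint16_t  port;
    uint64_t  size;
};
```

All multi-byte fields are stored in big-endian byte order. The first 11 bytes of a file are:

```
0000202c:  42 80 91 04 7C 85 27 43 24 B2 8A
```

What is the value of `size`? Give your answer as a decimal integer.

`size` follows `index` (1 B), `port` (2 B), so it starts at offset 1 + 2 = 3 and occupies 8 bytes.
Bytes at offsets 3..10: 04 7C 85 27 43 24 B2 8A.
In big-endian order the high byte comes first in memory.
The bytes are already most-significant first: 0x047C85274324B28A.
0x047C85274324B28A = 323279676940530314.

323279676940530314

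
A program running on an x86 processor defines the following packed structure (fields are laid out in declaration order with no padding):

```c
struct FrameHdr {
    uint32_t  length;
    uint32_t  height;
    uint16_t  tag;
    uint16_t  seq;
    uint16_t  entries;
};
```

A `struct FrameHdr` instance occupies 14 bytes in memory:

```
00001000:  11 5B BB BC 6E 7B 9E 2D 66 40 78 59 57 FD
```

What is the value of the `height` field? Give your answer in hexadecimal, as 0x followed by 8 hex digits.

`height` follows `length` (4 bytes), so it starts at byte offset 4 and occupies 4 bytes.
Bytes at offsets 4..7: 6E 7B 9E 2D.
Little-endian stores the least-significant byte at the lowest address.
Reassemble most-significant byte first: 2D 9E 7B 6E → 0x2D9E7B6E.

0x2D9E7B6E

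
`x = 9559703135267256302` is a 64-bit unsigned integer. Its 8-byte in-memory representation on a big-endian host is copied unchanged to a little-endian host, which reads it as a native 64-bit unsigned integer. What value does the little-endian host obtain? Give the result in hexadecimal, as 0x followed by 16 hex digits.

9559703135267256302 in 64-bit hexadecimal is 0x84AAE35A1FCAF7EE.
Stored big-endian, the bytes at ascending addresses are 84 AA E3 5A 1F CA F7 EE.
Read back as little-endian, the first byte is least significant, giving 0xEEF7CA1F5AE3AA84.

0xEEF7CA1F5AE3AA84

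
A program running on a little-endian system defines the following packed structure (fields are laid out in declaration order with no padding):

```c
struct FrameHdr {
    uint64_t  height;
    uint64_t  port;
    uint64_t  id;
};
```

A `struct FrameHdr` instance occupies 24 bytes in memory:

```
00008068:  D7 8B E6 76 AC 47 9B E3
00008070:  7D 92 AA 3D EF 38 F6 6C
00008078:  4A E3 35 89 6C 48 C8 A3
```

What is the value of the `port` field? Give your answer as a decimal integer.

7851525600549966461

`port` follows `height` (8 bytes), so it starts at byte offset 8 and occupies 8 bytes.
Bytes at offsets 8..15: 7D 92 AA 3D EF 38 F6 6C.
Little-endian: lowest address holds the least-significant byte.
Reassemble most-significant byte first: 6C F6 38 EF 3D AA 92 7D → 0x6CF638EF3DAA927D.
0x6CF638EF3DAA927D = 7851525600549966461.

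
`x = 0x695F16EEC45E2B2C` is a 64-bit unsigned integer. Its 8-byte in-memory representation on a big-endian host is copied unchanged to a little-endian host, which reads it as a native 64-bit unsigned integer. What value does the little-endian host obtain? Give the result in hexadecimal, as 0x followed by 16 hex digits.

0x2C2B5EC4EE165F69

Stored big-endian, the bytes at ascending addresses are 69 5F 16 EE C4 5E 2B 2C.
Read back as little-endian, the first byte is least significant, giving 0x2C2B5EC4EE165F69.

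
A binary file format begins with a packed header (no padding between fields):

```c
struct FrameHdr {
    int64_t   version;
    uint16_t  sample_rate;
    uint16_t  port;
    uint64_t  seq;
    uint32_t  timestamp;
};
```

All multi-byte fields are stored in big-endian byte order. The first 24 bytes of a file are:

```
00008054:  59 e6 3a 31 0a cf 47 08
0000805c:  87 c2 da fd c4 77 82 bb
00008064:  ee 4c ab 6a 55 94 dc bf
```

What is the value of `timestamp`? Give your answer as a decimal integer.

1435819199

`timestamp` follows `version` (8 B), `sample_rate` (2 B), `port` (2 B), `seq` (8 B), so it starts at offset 8 + 2 + 2 + 8 = 20 and occupies 4 bytes.
Bytes at offsets 20..23: 55 94 DC BF.
Big-endian stores the most-significant byte at the lowest address.
The bytes are already most-significant first: 0x5594DCBF.
0x5594DCBF = 1435819199.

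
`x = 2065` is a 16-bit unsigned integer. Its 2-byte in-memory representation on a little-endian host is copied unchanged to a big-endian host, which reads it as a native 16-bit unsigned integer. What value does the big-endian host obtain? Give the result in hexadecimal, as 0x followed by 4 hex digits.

2065 in 16-bit hexadecimal is 0x0811.
Stored little-endian, the bytes at ascending addresses are 11 08.
Read back as big-endian, the last byte is least significant, giving 0x1108.

0x1108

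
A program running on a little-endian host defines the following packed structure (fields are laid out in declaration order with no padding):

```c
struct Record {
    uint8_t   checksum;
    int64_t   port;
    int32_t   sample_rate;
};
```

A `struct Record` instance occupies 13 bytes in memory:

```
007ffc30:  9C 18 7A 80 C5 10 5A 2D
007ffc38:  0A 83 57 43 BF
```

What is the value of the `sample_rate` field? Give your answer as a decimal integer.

-1086105725

`sample_rate` follows `checksum` (1 B), `port` (8 B), so it starts at offset 1 + 8 = 9 and occupies 4 bytes.
Bytes at offsets 9..12: 83 57 43 BF.
In little-endian order the low byte comes first in memory.
Reassemble most-significant byte first: BF 43 57 83 → 0xBF435783.
Top bit is set, so as a signed 32-bit value this is 0xBF435783 − 2^32 = -1086105725.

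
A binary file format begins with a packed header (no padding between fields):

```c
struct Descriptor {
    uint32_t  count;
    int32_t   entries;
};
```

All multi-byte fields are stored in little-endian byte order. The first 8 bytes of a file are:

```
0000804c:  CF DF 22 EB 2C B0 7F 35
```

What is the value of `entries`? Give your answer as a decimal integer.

897560620

`entries` follows `count` (4 bytes), so it starts at byte offset 4 and occupies 4 bytes.
Bytes at offsets 4..7: 2C B0 7F 35.
In little-endian order the low byte comes first in memory.
Reassemble most-significant byte first: 35 7F B0 2C → 0x357FB02C.
0x357FB02C = 897560620.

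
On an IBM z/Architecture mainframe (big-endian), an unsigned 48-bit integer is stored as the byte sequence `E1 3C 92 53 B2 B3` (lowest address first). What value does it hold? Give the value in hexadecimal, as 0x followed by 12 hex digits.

Big-endian: lowest address holds the most-significant byte.
The bytes are already most-significant first: 0xE13C9253B2B3.

0xE13C9253B2B3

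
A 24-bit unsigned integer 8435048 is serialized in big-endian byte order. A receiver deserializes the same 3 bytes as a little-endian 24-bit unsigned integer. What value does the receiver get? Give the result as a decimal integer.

6862208

8435048 in 24-bit hexadecimal is 0x80B568.
Stored big-endian, the bytes at ascending addresses are 80 B5 68.
Read back as little-endian, the first byte is least significant, giving 0x68B580.
0x68B580 = 6862208.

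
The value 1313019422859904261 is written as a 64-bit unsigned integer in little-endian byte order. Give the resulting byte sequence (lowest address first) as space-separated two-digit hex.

1313019422859904261 in hexadecimal, padded to 64 bits, is 0x1238C8355AC0C505.
Split into bytes (most-significant first): 12 38 C8 35 5A C0 C5 05.
Little-endian: lowest address holds the least-significant byte.
So at ascending addresses the bytes are 05 C5 C0 5A 35 C8 38 12.

05 C5 C0 5A 35 C8 38 12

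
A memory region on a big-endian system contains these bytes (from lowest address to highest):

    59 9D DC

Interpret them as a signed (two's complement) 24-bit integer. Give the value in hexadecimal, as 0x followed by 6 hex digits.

0x599DDC

In big-endian order the high byte comes first in memory.
The bytes are already most-significant first: 0x599DDC.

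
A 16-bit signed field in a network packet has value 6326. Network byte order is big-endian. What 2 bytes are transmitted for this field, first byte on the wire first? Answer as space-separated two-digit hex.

18 B6

6326 in hexadecimal, padded to 16 bits, is 0x18B6.
Split into bytes (most-significant first): 18 B6.
In big-endian order the high byte comes first in memory.
So the memory order matches the most-significant-first order: 18 B6.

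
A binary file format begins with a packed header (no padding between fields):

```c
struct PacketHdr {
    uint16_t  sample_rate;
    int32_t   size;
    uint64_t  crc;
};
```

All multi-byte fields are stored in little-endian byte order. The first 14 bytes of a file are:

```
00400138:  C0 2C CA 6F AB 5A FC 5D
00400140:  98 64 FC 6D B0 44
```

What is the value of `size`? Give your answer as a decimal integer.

`size` follows `sample_rate` (2 bytes), so it starts at byte offset 2 and occupies 4 bytes.
Bytes at offsets 2..5: CA 6F AB 5A.
In little-endian order the low byte comes first in memory.
Reassemble most-significant byte first: 5A AB 6F CA → 0x5AAB6FCA.
0x5AAB6FCA = 1521184714.

1521184714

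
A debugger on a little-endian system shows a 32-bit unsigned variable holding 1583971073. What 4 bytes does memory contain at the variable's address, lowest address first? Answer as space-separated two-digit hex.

01 7B 69 5E

1583971073 in hexadecimal, padded to 32 bits, is 0x5E697B01.
Split into bytes (most-significant first): 5E 69 7B 01.
In little-endian order the low byte comes first in memory.
So at ascending addresses the bytes are 01 7B 69 5E.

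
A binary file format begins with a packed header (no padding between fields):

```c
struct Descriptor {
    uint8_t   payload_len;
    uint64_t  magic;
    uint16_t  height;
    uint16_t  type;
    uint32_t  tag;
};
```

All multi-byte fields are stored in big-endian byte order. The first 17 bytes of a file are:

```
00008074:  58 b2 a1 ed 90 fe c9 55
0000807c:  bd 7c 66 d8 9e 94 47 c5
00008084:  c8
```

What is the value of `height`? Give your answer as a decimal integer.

31846

`height` follows `payload_len` (1 B), `magic` (8 B), so it starts at offset 1 + 8 = 9 and occupies 2 bytes.
Bytes at offsets 9..10: 7C 66.
In big-endian order the high byte comes first in memory.
The bytes are already most-significant first: 0x7C66.
0x7C66 = 31846.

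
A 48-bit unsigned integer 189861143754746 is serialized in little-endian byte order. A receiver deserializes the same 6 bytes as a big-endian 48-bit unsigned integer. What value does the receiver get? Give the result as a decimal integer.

189861143754746 in 48-bit hexadecimal is 0xACAD7E07B7FA.
Stored little-endian, the bytes at ascending addresses are FA B7 07 7E AD AC.
Read back as big-endian, the last byte is least significant, giving 0xFAB7077EADAC.
0xFAB7077EADAC = 275664011701676.

275664011701676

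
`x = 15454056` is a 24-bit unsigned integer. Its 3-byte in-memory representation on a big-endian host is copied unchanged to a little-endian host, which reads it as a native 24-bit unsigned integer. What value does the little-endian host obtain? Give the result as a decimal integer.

6868971

15454056 in 24-bit hexadecimal is 0xEBCF68.
Stored big-endian, the bytes at ascending addresses are EB CF 68.
Read back as little-endian, the first byte is least significant, giving 0x68CFEB.
0x68CFEB = 6868971.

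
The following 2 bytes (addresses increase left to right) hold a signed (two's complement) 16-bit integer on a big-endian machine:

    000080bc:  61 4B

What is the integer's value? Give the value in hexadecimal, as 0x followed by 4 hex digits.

Big-endian stores the most-significant byte at the lowest address.
The bytes are already most-significant first: 0x614B.

0x614B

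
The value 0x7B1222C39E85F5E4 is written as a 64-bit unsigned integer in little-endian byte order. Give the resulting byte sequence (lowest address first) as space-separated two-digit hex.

E4 F5 85 9E C3 22 12 7B

Split into bytes (most-significant first): 7B 12 22 C3 9E 85 F5 E4.
Little-endian: lowest address holds the least-significant byte.
So at ascending addresses the bytes are E4 F5 85 9E C3 22 12 7B.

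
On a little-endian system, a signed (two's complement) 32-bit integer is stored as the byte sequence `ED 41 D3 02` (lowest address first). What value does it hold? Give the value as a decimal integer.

47399405

Little-endian stores the least-significant byte at the lowest address.
Reassemble most-significant byte first: 02 D3 41 ED → 0x02D341ED.
0x02D341ED = 47399405.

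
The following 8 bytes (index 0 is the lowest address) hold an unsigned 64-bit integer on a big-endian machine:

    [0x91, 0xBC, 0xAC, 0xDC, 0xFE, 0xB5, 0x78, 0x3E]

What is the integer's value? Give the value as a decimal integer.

10501458496287242302

In big-endian order the high byte comes first in memory.
The bytes are already most-significant first: 0x91BCACDCFEB5783E.
0x91BCACDCFEB5783E = 10501458496287242302.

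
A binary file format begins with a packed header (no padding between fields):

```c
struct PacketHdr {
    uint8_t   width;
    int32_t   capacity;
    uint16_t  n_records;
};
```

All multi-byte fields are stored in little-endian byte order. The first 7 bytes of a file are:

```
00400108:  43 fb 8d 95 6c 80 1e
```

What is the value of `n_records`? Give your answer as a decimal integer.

`n_records` follows `width` (1 B), `capacity` (4 B), so it starts at offset 1 + 4 = 5 and occupies 2 bytes.
Bytes at offsets 5..6: 80 1E.
Little-endian stores the least-significant byte at the lowest address.
Reassemble most-significant byte first: 1E 80 → 0x1E80.
0x1E80 = 7808.

7808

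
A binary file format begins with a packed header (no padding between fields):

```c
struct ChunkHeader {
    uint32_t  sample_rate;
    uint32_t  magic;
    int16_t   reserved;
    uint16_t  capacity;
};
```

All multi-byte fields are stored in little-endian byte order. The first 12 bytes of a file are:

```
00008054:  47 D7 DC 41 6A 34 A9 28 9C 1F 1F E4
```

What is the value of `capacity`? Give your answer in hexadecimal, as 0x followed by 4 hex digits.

`capacity` follows `sample_rate` (4 B), `magic` (4 B), `reserved` (2 B), so it starts at offset 4 + 4 + 2 = 10 and occupies 2 bytes.
Bytes at offsets 10..11: 1F E4.
Little-endian: lowest address holds the least-significant byte.
Reassemble most-significant byte first: E4 1F → 0xE41F.

0xE41F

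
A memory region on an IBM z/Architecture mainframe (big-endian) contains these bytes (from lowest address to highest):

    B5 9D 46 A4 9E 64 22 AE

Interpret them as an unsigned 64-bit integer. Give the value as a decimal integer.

13086693765054472878

Big-endian: lowest address holds the most-significant byte.
The bytes are already most-significant first: 0xB59D46A49E6422AE.
0xB59D46A49E6422AE = 13086693765054472878.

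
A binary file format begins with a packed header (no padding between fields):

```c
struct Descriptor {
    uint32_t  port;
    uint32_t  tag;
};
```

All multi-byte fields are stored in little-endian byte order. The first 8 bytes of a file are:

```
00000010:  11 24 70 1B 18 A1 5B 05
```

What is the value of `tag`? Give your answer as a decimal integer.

89891096

`tag` follows `port` (4 bytes), so it starts at byte offset 4 and occupies 4 bytes.
Bytes at offsets 4..7: 18 A1 5B 05.
Little-endian stores the least-significant byte at the lowest address.
Reassemble most-significant byte first: 05 5B A1 18 → 0x055BA118.
0x055BA118 = 89891096.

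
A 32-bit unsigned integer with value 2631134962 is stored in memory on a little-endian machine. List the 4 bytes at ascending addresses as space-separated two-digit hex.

F2 EE D3 9C

2631134962 in hexadecimal, padded to 32 bits, is 0x9CD3EEF2.
Split into bytes (most-significant first): 9C D3 EE F2.
Little-endian stores the least-significant byte at the lowest address.
So at ascending addresses the bytes are F2 EE D3 9C.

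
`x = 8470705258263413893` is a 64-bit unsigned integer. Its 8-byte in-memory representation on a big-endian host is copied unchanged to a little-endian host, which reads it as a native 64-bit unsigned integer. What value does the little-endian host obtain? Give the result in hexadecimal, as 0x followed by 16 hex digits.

0x8504D37B8DFD8D75

8470705258263413893 in 64-bit hexadecimal is 0x758DFD8D7BD30485.
Stored big-endian, the bytes at ascending addresses are 75 8D FD 8D 7B D3 04 85.
Read back as little-endian, the first byte is least significant, giving 0x8504D37B8DFD8D75.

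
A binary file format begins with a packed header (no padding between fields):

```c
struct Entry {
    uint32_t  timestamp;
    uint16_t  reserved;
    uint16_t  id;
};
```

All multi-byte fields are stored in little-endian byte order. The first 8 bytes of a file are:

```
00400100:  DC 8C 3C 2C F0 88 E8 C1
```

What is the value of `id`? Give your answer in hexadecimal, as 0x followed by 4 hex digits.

0xC1E8

`id` follows `timestamp` (4 B), `reserved` (2 B), so it starts at offset 4 + 2 = 6 and occupies 2 bytes.
Bytes at offsets 6..7: E8 C1.
Little-endian: lowest address holds the least-significant byte.
Reassemble most-significant byte first: C1 E8 → 0xC1E8.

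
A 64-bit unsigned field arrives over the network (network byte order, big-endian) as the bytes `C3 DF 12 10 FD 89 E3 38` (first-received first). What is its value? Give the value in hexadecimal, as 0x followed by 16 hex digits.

0xC3DF1210FD89E338

Big-endian: lowest address holds the most-significant byte.
The bytes are already most-significant first: 0xC3DF1210FD89E338.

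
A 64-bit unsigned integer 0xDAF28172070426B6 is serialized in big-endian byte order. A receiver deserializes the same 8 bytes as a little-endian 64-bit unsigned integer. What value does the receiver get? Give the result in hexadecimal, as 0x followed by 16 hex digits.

Stored big-endian, the bytes at ascending addresses are DA F2 81 72 07 04 26 B6.
Read back as little-endian, the first byte is least significant, giving 0xB62604077281F2DA.

0xB62604077281F2DA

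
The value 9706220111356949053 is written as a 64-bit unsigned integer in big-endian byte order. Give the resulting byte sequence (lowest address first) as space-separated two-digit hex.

86 B3 6B C3 F9 2E F2 3D

9706220111356949053 in hexadecimal, padded to 64 bits, is 0x86B36BC3F92EF23D.
Split into bytes (most-significant first): 86 B3 6B C3 F9 2E F2 3D.
Big-endian stores the most-significant byte at the lowest address.
So the memory order matches the most-significant-first order: 86 B3 6B C3 F9 2E F2 3D.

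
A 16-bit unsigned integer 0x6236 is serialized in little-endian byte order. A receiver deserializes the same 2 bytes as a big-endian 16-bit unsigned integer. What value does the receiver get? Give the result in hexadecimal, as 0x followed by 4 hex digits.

Stored little-endian, the bytes at ascending addresses are 36 62.
Read back as big-endian, the last byte is least significant, giving 0x3662.

0x3662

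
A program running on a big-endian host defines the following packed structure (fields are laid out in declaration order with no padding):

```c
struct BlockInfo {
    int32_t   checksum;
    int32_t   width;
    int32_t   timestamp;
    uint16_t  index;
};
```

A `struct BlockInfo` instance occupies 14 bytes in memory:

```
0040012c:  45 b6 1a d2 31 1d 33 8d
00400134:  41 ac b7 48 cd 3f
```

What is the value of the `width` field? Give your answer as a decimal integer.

823997325

`width` follows `checksum` (4 bytes), so it starts at byte offset 4 and occupies 4 bytes.
Bytes at offsets 4..7: 31 1D 33 8D.
In big-endian order the high byte comes first in memory.
The bytes are already most-significant first: 0x311D338D.
0x311D338D = 823997325.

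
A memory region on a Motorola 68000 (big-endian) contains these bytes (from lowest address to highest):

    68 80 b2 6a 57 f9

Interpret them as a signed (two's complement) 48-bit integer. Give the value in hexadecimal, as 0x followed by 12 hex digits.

0x6880B26A57F9

In big-endian order the high byte comes first in memory.
The bytes are already most-significant first: 0x6880B26A57F9.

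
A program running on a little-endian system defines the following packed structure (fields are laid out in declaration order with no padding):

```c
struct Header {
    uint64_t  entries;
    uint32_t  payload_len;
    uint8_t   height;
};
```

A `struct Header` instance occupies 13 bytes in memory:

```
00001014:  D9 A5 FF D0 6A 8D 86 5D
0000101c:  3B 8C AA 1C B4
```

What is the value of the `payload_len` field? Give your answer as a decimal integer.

480939067

`payload_len` follows `entries` (8 bytes), so it starts at byte offset 8 and occupies 4 bytes.
Bytes at offsets 8..11: 3B 8C AA 1C.
In little-endian order the low byte comes first in memory.
Reassemble most-significant byte first: 1C AA 8C 3B → 0x1CAA8C3B.
0x1CAA8C3B = 480939067.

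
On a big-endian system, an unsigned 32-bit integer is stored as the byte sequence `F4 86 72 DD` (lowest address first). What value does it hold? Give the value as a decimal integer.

4102451933

Big-endian: lowest address holds the most-significant byte.
The bytes are already most-significant first: 0xF48672DD.
0xF48672DD = 4102451933.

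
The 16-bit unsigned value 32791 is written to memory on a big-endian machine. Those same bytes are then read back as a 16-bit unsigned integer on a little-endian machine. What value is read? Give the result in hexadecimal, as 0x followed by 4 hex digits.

0x1780

32791 in 16-bit hexadecimal is 0x8017.
Stored big-endian, the bytes at ascending addresses are 80 17.
Read back as little-endian, the first byte is least significant, giving 0x1780.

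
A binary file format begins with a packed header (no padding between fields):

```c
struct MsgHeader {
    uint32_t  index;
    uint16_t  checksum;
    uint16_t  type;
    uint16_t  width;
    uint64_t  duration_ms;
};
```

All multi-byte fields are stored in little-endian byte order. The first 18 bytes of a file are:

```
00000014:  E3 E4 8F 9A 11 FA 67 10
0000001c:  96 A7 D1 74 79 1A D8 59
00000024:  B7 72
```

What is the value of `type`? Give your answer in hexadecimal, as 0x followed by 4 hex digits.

`type` follows `index` (4 B), `checksum` (2 B), so it starts at offset 4 + 2 = 6 and occupies 2 bytes.
Bytes at offsets 6..7: 67 10.
In little-endian order the low byte comes first in memory.
Reassemble most-significant byte first: 10 67 → 0x1067.

0x1067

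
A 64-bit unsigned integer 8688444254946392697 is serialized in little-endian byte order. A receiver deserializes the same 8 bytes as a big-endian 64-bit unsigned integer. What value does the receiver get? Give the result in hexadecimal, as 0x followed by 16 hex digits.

8688444254946392697 in 64-bit hexadecimal is 0x78938E043ADCFA79.
Stored little-endian, the bytes at ascending addresses are 79 FA DC 3A 04 8E 93 78.
Read back as big-endian, the last byte is least significant, giving 0x79FADC3A048E9378.

0x79FADC3A048E9378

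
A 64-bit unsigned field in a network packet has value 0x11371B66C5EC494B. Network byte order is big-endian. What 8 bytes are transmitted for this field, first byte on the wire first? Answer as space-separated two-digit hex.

11 37 1B 66 C5 EC 49 4B

Split into bytes (most-significant first): 11 37 1B 66 C5 EC 49 4B.
Big-endian: lowest address holds the most-significant byte.
So the memory order matches the most-significant-first order: 11 37 1B 66 C5 EC 49 4B.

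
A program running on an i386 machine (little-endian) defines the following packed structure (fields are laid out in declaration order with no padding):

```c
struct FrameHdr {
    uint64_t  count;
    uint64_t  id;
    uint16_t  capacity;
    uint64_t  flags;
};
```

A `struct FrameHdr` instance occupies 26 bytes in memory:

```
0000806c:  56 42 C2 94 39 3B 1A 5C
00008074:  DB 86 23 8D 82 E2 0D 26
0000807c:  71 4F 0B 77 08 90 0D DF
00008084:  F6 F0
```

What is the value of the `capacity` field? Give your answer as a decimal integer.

20337

`capacity` follows `count` (8 B), `id` (8 B), so it starts at offset 8 + 8 = 16 and occupies 2 bytes.
Bytes at offsets 16..17: 71 4F.
Little-endian stores the least-significant byte at the lowest address.
Reassemble most-significant byte first: 4F 71 → 0x4F71.
0x4F71 = 20337.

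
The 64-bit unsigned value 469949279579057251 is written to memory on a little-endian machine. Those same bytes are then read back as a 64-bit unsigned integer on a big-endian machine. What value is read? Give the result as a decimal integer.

7182329083225212166

469949279579057251 in 64-bit hexadecimal is 0x068598613FC2AC63.
Stored little-endian, the bytes at ascending addresses are 63 AC C2 3F 61 98 85 06.
Read back as big-endian, the last byte is least significant, giving 0x63ACC23F61988506.
0x63ACC23F61988506 = 7182329083225212166.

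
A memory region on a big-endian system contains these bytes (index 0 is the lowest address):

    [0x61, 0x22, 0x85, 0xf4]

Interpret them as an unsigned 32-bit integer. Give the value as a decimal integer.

1629652468

In big-endian order the high byte comes first in memory.
The bytes are already most-significant first: 0x612285F4.
0x612285F4 = 1629652468.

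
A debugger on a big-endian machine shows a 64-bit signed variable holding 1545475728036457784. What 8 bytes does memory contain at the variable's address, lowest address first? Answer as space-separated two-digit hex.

1545475728036457784 in hexadecimal, padded to 64 bits, is 0x1572A1FC8299ED38.
Split into bytes (most-significant first): 15 72 A1 FC 82 99 ED 38.
Big-endian stores the most-significant byte at the lowest address.
So the memory order matches the most-significant-first order: 15 72 A1 FC 82 99 ED 38.

15 72 A1 FC 82 99 ED 38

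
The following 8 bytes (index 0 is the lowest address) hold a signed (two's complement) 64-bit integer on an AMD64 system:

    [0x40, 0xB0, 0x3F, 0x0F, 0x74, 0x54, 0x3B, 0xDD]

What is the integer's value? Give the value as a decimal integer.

In little-endian order the low byte comes first in memory.
Reassemble most-significant byte first: DD 3B 54 74 0F 3F B0 40 → 0xDD3B54740F3FB040.
Top bit is set, so as a signed 64-bit value this is 0xDD3B54740F3FB040 − 2^64 = -2505315910252777408.

-2505315910252777408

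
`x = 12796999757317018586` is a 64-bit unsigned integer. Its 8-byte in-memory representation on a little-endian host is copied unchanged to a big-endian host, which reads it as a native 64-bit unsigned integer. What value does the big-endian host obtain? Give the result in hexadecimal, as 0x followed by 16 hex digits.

0xDA13A4557A1398B1

12796999757317018586 in 64-bit hexadecimal is 0xB198137A55A413DA.
Stored little-endian, the bytes at ascending addresses are DA 13 A4 55 7A 13 98 B1.
Read back as big-endian, the last byte is least significant, giving 0xDA13A4557A1398B1.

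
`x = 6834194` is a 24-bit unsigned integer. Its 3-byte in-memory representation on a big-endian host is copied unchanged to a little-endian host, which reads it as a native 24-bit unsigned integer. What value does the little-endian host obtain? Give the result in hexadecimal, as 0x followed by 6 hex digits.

6834194 in 24-bit hexadecimal is 0x684812.
Stored big-endian, the bytes at ascending addresses are 68 48 12.
Read back as little-endian, the first byte is least significant, giving 0x124868.

0x124868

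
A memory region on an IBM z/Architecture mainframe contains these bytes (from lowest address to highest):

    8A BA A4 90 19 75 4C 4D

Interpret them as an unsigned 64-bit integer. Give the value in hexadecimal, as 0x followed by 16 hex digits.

In big-endian order the high byte comes first in memory.
The bytes are already most-significant first: 0x8ABAA49019754C4D.

0x8ABAA49019754C4D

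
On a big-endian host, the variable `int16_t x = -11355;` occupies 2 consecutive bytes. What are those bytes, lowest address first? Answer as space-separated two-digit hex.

D3 A5

Two's complement of -11355 in 16 bits: 11355 = 0x2C5B; invert → 0xD3A4; add 1 → 0xD3A5.
Split into bytes (most-significant first): D3 A5.
Big-endian stores the most-significant byte at the lowest address.
So the memory order matches the most-significant-first order: D3 A5.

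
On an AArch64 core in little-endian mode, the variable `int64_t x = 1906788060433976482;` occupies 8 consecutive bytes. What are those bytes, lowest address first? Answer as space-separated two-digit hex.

1906788060433976482 in hexadecimal, padded to 64 bits, is 0x1A7645A36C1F8CA2.
Split into bytes (most-significant first): 1A 76 45 A3 6C 1F 8C A2.
In little-endian order the low byte comes first in memory.
So at ascending addresses the bytes are A2 8C 1F 6C A3 45 76 1A.

A2 8C 1F 6C A3 45 76 1A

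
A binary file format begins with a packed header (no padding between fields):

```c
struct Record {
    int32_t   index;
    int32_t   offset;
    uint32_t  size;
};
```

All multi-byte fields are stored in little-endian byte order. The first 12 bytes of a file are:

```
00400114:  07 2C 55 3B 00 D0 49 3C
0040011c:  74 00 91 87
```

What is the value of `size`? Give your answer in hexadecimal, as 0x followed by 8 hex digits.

`size` follows `index` (4 B), `offset` (4 B), so it starts at offset 4 + 4 = 8 and occupies 4 bytes.
Bytes at offsets 8..11: 74 00 91 87.
Little-endian: lowest address holds the least-significant byte.
Reassemble most-significant byte first: 87 91 00 74 → 0x87910074.

0x87910074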